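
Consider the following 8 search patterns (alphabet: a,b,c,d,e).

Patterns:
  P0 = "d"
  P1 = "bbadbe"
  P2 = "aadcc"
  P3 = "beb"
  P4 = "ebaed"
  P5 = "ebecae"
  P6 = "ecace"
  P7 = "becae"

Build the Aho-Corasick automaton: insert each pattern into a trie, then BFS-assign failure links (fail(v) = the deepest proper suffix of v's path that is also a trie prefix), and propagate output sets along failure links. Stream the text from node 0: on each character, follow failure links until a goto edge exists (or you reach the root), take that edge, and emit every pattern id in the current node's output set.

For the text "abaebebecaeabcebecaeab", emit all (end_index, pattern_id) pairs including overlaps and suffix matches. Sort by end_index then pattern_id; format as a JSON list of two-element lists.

Build:
Trie (insert patterns):
  n0 'ε': a→8 b→2 d→1 e→15
  n1 'd': ·  ←P0
  n2 'b': b→3 e→13
  n3 'bb': a→4
  n4 'bba': d→5
  n5 'bbad': b→6
  n6 'bbadb': e→7
  n7 'bbadbe': ·  ←P1
  n8 'a': a→9
  n9 'aa': d→10
  n10 'aad': c→11
  n11 'aadc': c→12
  n12 'aadcc': ·  ←P2
  n13 'be': b→14 c→28
  n14 'beb': ·  ←P3
  n15 'e': b→16 c→24
  n16 'eb': a→17 e→20
  n17 'eba': e→18
  n18 'ebae': d→19
  n19 'ebaed': ·  ←P4
  n20 'ebe': c→21
  n21 'ebec': a→22
  n22 'ebeca': e→23
  n23 'ebecae': ·  ←P5
  n24 'ec': a→25
  n25 'eca': c→26
  n26 'ecac': e→27
  n27 'ecace': ·  ←P6
  n28 'bec': a→29
  n29 'beca': e→30
  n30 'becae': ·  ←P7

Failure links (BFS by depth):
  fail(1) 'd': from fail(0)=0 chase 'd': 0 ⇒ 0;  out={0}∪out(0)={0}
  fail(2) 'b': from fail(0)=0 chase 'b': 0 ⇒ 0;  out=∅∪out(0)=∅
  fail(8) 'a': from fail(0)=0 chase 'a': 0 ⇒ 0;  out=∅∪out(0)=∅
  fail(15) 'e': from fail(0)=0 chase 'e': 0 ⇒ 0;  out=∅∪out(0)=∅
  fail(3) 'bb': from fail(2)=0 chase 'b': 0 ⇒ 2;  out=∅∪out(2)=∅
  fail(9) 'aa': from fail(8)=0 chase 'a': 0 ⇒ 8;  out=∅∪out(8)=∅
  fail(13) 'be': from fail(2)=0 chase 'e': 0 ⇒ 15;  out=∅∪out(15)=∅
  fail(16) 'eb': from fail(15)=0 chase 'b': 0 ⇒ 2;  out=∅∪out(2)=∅
  fail(24) 'ec': from fail(15)=0 chase 'c': 0 ⇒ 0;  out=∅∪out(0)=∅
  fail(4) 'bba': from fail(3)=2 chase 'a': 2→0 ⇒ 8;  out=∅∪out(8)=∅
  fail(10) 'aad': from fail(9)=8 chase 'd': 8→0 ⇒ 1;  out=∅∪out(1)={0}
  fail(14) 'beb': from fail(13)=15 chase 'b': 15 ⇒ 16;  out={3}∪out(16)={3}
  fail(17) 'eba': from fail(16)=2 chase 'a': 2→0 ⇒ 8;  out=∅∪out(8)=∅
  fail(20) 'ebe': from fail(16)=2 chase 'e': 2 ⇒ 13;  out=∅∪out(13)=∅
  fail(25) 'eca': from fail(24)=0 chase 'a': 0 ⇒ 8;  out=∅∪out(8)=∅
  fail(28) 'bec': from fail(13)=15 chase 'c': 15 ⇒ 24;  out=∅∪out(24)=∅
  fail(5) 'bbad': from fail(4)=8 chase 'd': 8→0 ⇒ 1;  out=∅∪out(1)={0}
  fail(11) 'aadc': from fail(10)=1 chase 'c': 1→0 ⇒ 0;  out=∅∪out(0)=∅
  fail(18) 'ebae': from fail(17)=8 chase 'e': 8→0 ⇒ 15;  out=∅∪out(15)=∅
  fail(21) 'ebec': from fail(20)=13 chase 'c': 13 ⇒ 28;  out=∅∪out(28)=∅
  fail(26) 'ecac': from fail(25)=8 chase 'c': 8→0 ⇒ 0;  out=∅∪out(0)=∅
  fail(29) 'beca': from fail(28)=24 chase 'a': 24 ⇒ 25;  out=∅∪out(25)=∅
  fail(6) 'bbadb': from fail(5)=1 chase 'b': 1→0 ⇒ 2;  out=∅∪out(2)=∅
  fail(12) 'aadcc': from fail(11)=0 chase 'c': 0 ⇒ 0;  out={2}∪out(0)={2}
  fail(19) 'ebaed': from fail(18)=15 chase 'd': 15→0 ⇒ 1;  out={4}∪out(1)={0,4}
  fail(22) 'ebeca': from fail(21)=28 chase 'a': 28 ⇒ 29;  out=∅∪out(29)=∅
  fail(27) 'ecace': from fail(26)=0 chase 'e': 0 ⇒ 15;  out={6}∪out(15)={6}
  fail(30) 'becae': from fail(29)=25 chase 'e': 25→8→0 ⇒ 15;  out={7}∪out(15)={7}
  fail(7) 'bbadbe': from fail(6)=2 chase 'e': 2 ⇒ 13;  out={1}∪out(13)={1}
  fail(23) 'ebecae': from fail(22)=29 chase 'e': 29 ⇒ 30;  out={5}∪out(30)={5,7}

Text stream:
[0] read 'a'  n0⇒n8
[1] read 'b'  n8⇒n2 ·f
[2] read 'a'  n2⇒n8 ·f
[3] read 'e'  n8⇒n15 ·f
[4] read 'b'  n15⇒n16
[5] read 'e'  n16⇒n20
[6] read 'b'  n20⇒n14 ·f  emit P3@[4:6]
[7] read 'e'  n14⇒n20 ·f
[8] read 'c'  n20⇒n21
[9] read 'a'  n21⇒n22
[10] read 'e'  n22⇒n23  emit P5@[5:10],P7@[6:10]
[11] read 'a'  n23⇒n8 ·f
[12] read 'b'  n8⇒n2 ·f
[13] read 'c'  n2⇒n0 ·f
[14] read 'e'  n0⇒n15
[15] read 'b'  n15⇒n16
[16] read 'e'  n16⇒n20
[17] read 'c'  n20⇒n21
[18] read 'a'  n21⇒n22
[19] read 'e'  n22⇒n23  emit P5@[14:19],P7@[15:19]
[20] read 'a'  n23⇒n8 ·f
[21] read 'b'  n8⇒n2 ·f

All matches (sorted): [[6,3],[10,5],[10,7],[19,5],[19,7]]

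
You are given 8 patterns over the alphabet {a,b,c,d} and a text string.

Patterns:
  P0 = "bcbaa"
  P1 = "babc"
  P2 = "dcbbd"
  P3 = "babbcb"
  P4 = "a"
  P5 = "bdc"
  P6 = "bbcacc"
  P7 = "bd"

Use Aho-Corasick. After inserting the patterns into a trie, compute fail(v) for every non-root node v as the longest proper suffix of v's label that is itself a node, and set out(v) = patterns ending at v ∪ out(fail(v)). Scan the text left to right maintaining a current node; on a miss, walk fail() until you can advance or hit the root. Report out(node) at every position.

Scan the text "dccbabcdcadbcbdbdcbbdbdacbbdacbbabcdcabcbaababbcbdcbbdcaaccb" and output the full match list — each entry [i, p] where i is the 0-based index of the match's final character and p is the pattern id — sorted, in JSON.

Build automaton:
Trie (insert patterns):
  n0 'ε': a→17 b→1 d→9
  n1 'b': a→6 b→20 c→2 d→18
  n2 'bc': b→3
  n3 'bcb': a→4
  n4 'bcba': a→5
  n5 'bcbaa': ·  [P0 ends]
  n6 'ba': b→7
  n7 'bab': b→14 c→8
  n8 'babc': ·  [P1 ends]
  n9 'd': c→10
  n10 'dc': b→11
  n11 'dcb': b→12
  n12 'dcbb': d→13
  n13 'dcbbd': ·  [P2 ends]
  n14 'babb': c→15
  n15 'babbc': b→16
  n16 'babbcb': ·  [P3 ends]
  n17 'a': ·  [P4 ends]
  n18 'bd': c→19  [P7 ends]
  n19 'bdc': ·  [P5 ends]
  n20 'bb': c→21
  n21 'bbc': a→22
  n22 'bbca': c→23
  n23 'bbcac': c→24
  n24 'bbcacc': ·  [P6 ends]

BFS fail/out derivation:
  n1('b'): parent n0 fail=0; on 'b' 0 → fail=0;  out ∅∪∅=∅
  n9('d'): parent n0 fail=0; on 'd' 0 → fail=0;  out ∅∪∅=∅
  n17('a'): parent n0 fail=0; on 'a' 0 → fail=0;  out {4}∪∅={4}
  n2('bc'): parent n1 fail=0; on 'c' 0 → fail=0;  out ∅∪∅=∅
  n6('ba'): parent n1 fail=0; on 'a' 0 → fail=17;  out ∅∪{4}={4}
  n10('dc'): parent n9 fail=0; on 'c' 0 → fail=0;  out ∅∪∅=∅
  n18('bd'): parent n1 fail=0; on 'd' 0 → fail=9;  out {7}∪∅={7}
  n20('bb'): parent n1 fail=0; on 'b' 0 → fail=1;  out ∅∪∅=∅
  n3('bcb'): parent n2 fail=0; on 'b' 0 → fail=1;  out ∅∪∅=∅
  n7('bab'): parent n6 fail=17; on 'b' 17→0 → fail=1;  out ∅∪∅=∅
  n11('dcb'): parent n10 fail=0; on 'b' 0 → fail=1;  out ∅∪∅=∅
  n19('bdc'): parent n18 fail=9; on 'c' 9 → fail=10;  out {5}∪∅={5}
  n21('bbc'): parent n20 fail=1; on 'c' 1 → fail=2;  out ∅∪∅=∅
  n4('bcba'): parent n3 fail=1; on 'a' 1 → fail=6;  out ∅∪{4}={4}
  n8('babc'): parent n7 fail=1; on 'c' 1 → fail=2;  out {1}∪∅={1}
  n12('dcbb'): parent n11 fail=1; on 'b' 1 → fail=20;  out ∅∪∅=∅
  n14('babb'): parent n7 fail=1; on 'b' 1 → fail=20;  out ∅∪∅=∅
  n22('bbca'): parent n21 fail=2; on 'a' 2→0 → fail=17;  out ∅∪{4}={4}
  n5('bcbaa'): parent n4 fail=6; on 'a' 6→17→0 → fail=17;  out {0}∪{4}={0,4}
  n13('dcbbd'): parent n12 fail=20; on 'd' 20→1 → fail=18;  out {2}∪{7}={2,7}
  n15('babbc'): parent n14 fail=20; on 'c' 20 → fail=21;  out ∅∪∅=∅
  n23('bbcac'): parent n22 fail=17; on 'c' 17→0 → fail=0;  out ∅∪∅=∅
  n16('babbcb'): parent n15 fail=21; on 'b' 21→2 → fail=3;  out {3}∪∅={3}
  n24('bbcacc'): parent n23 fail=0; on 'c' 0 → fail=0;  out {6}∪∅={6}

Run:
[0] read 'd'  n0⇒n9
[1] read 'c'  n9⇒n10
[2] read 'c'  n10⇒n0 (fail-walked)
[3] read 'b'  n0⇒n1
[4] read 'a'  n1⇒n6  → match P4@[4:4]
[5] read 'b'  n6⇒n7
[6] read 'c'  n7⇒n8  → match P1@[3:6]
[7] read 'd'  n8⇒n9 (fail-walked)
[8] read 'c'  n9⇒n10
[9] read 'a'  n10⇒n17 (fail-walked)  → match P4@[9:9]
[10] read 'd'  n17⇒n9 (fail-walked)
[11] read 'b'  n9⇒n1 (fail-walked)
[12] read 'c'  n1⇒n2
[13] read 'b'  n2⇒n3
[14] read 'd'  n3⇒n18 (fail-walked)  → match P7@[13:14]
[15] read 'b'  n18⇒n1 (fail-walked)
[16] read 'd'  n1⇒n18  → match P7@[15:16]
[17] read 'c'  n18⇒n19  → match P5@[15:17]
[18] read 'b'  n19⇒n11 (fail-walked)
[19] read 'b'  n11⇒n12
[20] read 'd'  n12⇒n13  → match P2@[16:20],P7@[19:20]
[21] read 'b'  n13⇒n1 (fail-walked)
[22] read 'd'  n1⇒n18  → match P7@[21:22]
[23] read 'a'  n18⇒n17 (fail-walked)  → match P4@[23:23]
[24] read 'c'  n17⇒n0 (fail-walked)
[25] read 'b'  n0⇒n1
[26] read 'b'  n1⇒n20
[27] read 'd'  n20⇒n18 (fail-walked)  → match P7@[26:27]
[28] read 'a'  n18⇒n17 (fail-walked)  → match P4@[28:28]
[29] read 'c'  n17⇒n0 (fail-walked)
[30] read 'b'  n0⇒n1
[31] read 'b'  n1⇒n20
[32] read 'a'  n20⇒n6 (fail-walked)  → match P4@[32:32]
[33] read 'b'  n6⇒n7
[34] read 'c'  n7⇒n8  → match P1@[31:34]
[35] read 'd'  n8⇒n9 (fail-walked)
[36] read 'c'  n9⇒n10
[37] read 'a'  n10⇒n17 (fail-walked)  → match P4@[37:37]
[38] read 'b'  n17⇒n1 (fail-walked)
[39] read 'c'  n1⇒n2
[40] read 'b'  n2⇒n3
[41] read 'a'  n3⇒n4  → match P4@[41:41]
[42] read 'a'  n4⇒n5  → match P0@[38:42],P4@[42:42]
[43] read 'b'  n5⇒n1 (fail-walked)
[44] read 'a'  n1⇒n6  → match P4@[44:44]
[45] read 'b'  n6⇒n7
[46] read 'b'  n7⇒n14
[47] read 'c'  n14⇒n15
[48] read 'b'  n15⇒n16  → match P3@[43:48]
[49] read 'd'  n16⇒n18 (fail-walked)  → match P7@[48:49]
[50] read 'c'  n18⇒n19  → match P5@[48:50]
[51] read 'b'  n19⇒n11 (fail-walked)
[52] read 'b'  n11⇒n12
[53] read 'd'  n12⇒n13  → match P2@[49:53],P7@[52:53]
[54] read 'c'  n13⇒n19 (fail-walked)  → match P5@[52:54]
[55] read 'a'  n19⇒n17 (fail-walked)  → match P4@[55:55]
[56] read 'a'  n17⇒n17 (fail-walked)  → match P4@[56:56]
[57] read 'c'  n17⇒n0 (fail-walked)
[58] read 'c'  n0⇒n0
[59] read 'b'  n0⇒n1

Result: [[4,4],[6,1],[9,4],[14,7],[16,7],[17,5],[20,2],[20,7],[22,7],[23,4],[27,7],[28,4],[32,4],[34,1],[37,4],[41,4],[42,0],[42,4],[44,4],[48,3],[49,7],[50,5],[53,2],[53,7],[54,5],[55,4],[56,4]]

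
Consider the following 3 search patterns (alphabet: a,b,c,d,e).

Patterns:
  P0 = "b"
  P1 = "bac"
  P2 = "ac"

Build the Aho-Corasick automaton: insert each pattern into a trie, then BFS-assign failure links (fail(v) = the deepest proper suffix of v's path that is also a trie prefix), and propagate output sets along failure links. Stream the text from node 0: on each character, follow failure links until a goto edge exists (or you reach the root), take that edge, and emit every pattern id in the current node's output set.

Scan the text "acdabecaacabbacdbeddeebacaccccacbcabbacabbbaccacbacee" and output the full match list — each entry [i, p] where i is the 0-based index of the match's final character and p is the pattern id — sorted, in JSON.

Build:
Trie (insert patterns):
  n0 'ε': a→4 b→1
  n1 'b': a→2  [P0 ends]
  n2 'ba': c→3
  n3 'bac': ·  [P1 ends]
  n4 'a': c→5
  n5 'ac': ·  [P2 ends]

BFS fail/out derivation:
  n1('b'): parent n0 fail=0; on 'b' 0 → fail=0;  out {0}∪∅={0}
  n4('a'): parent n0 fail=0; on 'a' 0 → fail=0;  out ∅∪∅=∅
  n2('ba'): parent n1 fail=0; on 'a' 0 → fail=4;  out ∅∪∅=∅
  n5('ac'): parent n4 fail=0; on 'c' 0 → fail=0;  out {2}∪∅={2}
  n3('bac'): parent n2 fail=4; on 'c' 4 → fail=5;  out {1}∪{2}={1,2}

Scan:
pos 0 'a': at 4
pos 1 'c': at 5  → match P2@[0:1]
pos 2 'd': at 0 (via fail)
pos 3 'a': at 4
pos 4 'b': at 1 (via fail)  → match P0@[4:4]
pos 5 'e': at 0 (via fail)
pos 6 'c': at 0
pos 7 'a': at 4
pos 8 'a': at 4 (via fail)
pos 9 'c': at 5  → match P2@[8:9]
pos 10 'a': at 4 (via fail)
pos 11 'b': at 1 (via fail)  → match P0@[11:11]
pos 12 'b': at 1 (via fail)  → match P0@[12:12]
pos 13 'a': at 2
pos 14 'c': at 3  → match P1@[12:14],P2@[13:14]
pos 15 'd': at 0 (via fail)
pos 16 'b': at 1  → match P0@[16:16]
pos 17 'e': at 0 (via fail)
pos 18 'd': at 0
pos 19 'd': at 0
pos 20 'e': at 0
pos 21 'e': at 0
pos 22 'b': at 1  → match P0@[22:22]
pos 23 'a': at 2
pos 24 'c': at 3  → match P1@[22:24],P2@[23:24]
pos 25 'a': at 4 (via fail)
pos 26 'c': at 5  → match P2@[25:26]
pos 27 'c': at 0 (via fail)
pos 28 'c': at 0
pos 29 'c': at 0
pos 30 'a': at 4
pos 31 'c': at 5  → match P2@[30:31]
pos 32 'b': at 1 (via fail)  → match P0@[32:32]
pos 33 'c': at 0 (via fail)
pos 34 'a': at 4
pos 35 'b': at 1 (via fail)  → match P0@[35:35]
pos 36 'b': at 1 (via fail)  → match P0@[36:36]
pos 37 'a': at 2
pos 38 'c': at 3  → match P1@[36:38],P2@[37:38]
pos 39 'a': at 4 (via fail)
pos 40 'b': at 1 (via fail)  → match P0@[40:40]
pos 41 'b': at 1 (via fail)  → match P0@[41:41]
pos 42 'b': at 1 (via fail)  → match P0@[42:42]
pos 43 'a': at 2
pos 44 'c': at 3  → match P1@[42:44],P2@[43:44]
pos 45 'c': at 0 (via fail)
pos 46 'a': at 4
pos 47 'c': at 5  → match P2@[46:47]
pos 48 'b': at 1 (via fail)  → match P0@[48:48]
pos 49 'a': at 2
pos 50 'c': at 3  → match P1@[48:50],P2@[49:50]
pos 51 'e': at 0 (via fail)
pos 52 'e': at 0

Matches: [[1,2],[4,0],[9,2],[11,0],[12,0],[14,1],[14,2],[16,0],[22,0],[24,1],[24,2],[26,2],[31,2],[32,0],[35,0],[36,0],[38,1],[38,2],[40,0],[41,0],[42,0],[44,1],[44,2],[47,2],[48,0],[50,1],[50,2]]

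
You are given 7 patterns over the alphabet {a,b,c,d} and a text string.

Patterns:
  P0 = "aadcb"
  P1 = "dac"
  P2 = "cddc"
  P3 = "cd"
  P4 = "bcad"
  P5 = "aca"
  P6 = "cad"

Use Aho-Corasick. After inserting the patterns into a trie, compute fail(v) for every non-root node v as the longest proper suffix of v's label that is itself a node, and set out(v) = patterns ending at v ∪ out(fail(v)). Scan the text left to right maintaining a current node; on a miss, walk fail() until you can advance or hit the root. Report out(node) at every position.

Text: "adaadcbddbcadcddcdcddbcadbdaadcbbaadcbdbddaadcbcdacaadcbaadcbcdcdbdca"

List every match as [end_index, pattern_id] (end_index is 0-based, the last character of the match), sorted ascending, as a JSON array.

Build automaton:
Trie (insert patterns):
  0='ε' goto a→1 b→13 c→9 d→6
  1='a' goto a→2 c→17
  2='aa' goto d→3
  3='aad' goto c→4
  4='aadc' goto b→5
  5='aadcb' goto ·  ←P0
  6='d' goto a→7
  7='da' goto c→8
  8='dac' goto ·  ←P1
  9='c' goto a→19 d→10
  10='cd' goto d→11  ←P3
  11='cdd' goto c→12
  12='cddc' goto ·  ←P2
  13='b' goto c→14
  14='bc' goto a→15
  15='bca' goto d→16
  16='bcad' goto ·  ←P4
  17='ac' goto a→18
  18='aca' goto ·  ←P5
  19='ca' goto d→20
  20='cad' goto ·  ←P6

BFS fail/out derivation:
  fail(1) 'a': from fail(0)=0 chase 'a': 0 ⇒ 0;  out=∅∪out(0)=∅
  fail(6) 'd': from fail(0)=0 chase 'd': 0 ⇒ 0;  out=∅∪out(0)=∅
  fail(9) 'c': from fail(0)=0 chase 'c': 0 ⇒ 0;  out=∅∪out(0)=∅
  fail(13) 'b': from fail(0)=0 chase 'b': 0 ⇒ 0;  out=∅∪out(0)=∅
  fail(2) 'aa': from fail(1)=0 chase 'a': 0 ⇒ 1;  out=∅∪out(1)=∅
  fail(7) 'da': from fail(6)=0 chase 'a': 0 ⇒ 1;  out=∅∪out(1)=∅
  fail(10) 'cd': from fail(9)=0 chase 'd': 0 ⇒ 6;  out={3}∪out(6)={3}
  fail(14) 'bc': from fail(13)=0 chase 'c': 0 ⇒ 9;  out=∅∪out(9)=∅
  fail(17) 'ac': from fail(1)=0 chase 'c': 0 ⇒ 9;  out=∅∪out(9)=∅
  fail(19) 'ca': from fail(9)=0 chase 'a': 0 ⇒ 1;  out=∅∪out(1)=∅
  fail(3) 'aad': from fail(2)=1 chase 'd': 1→0 ⇒ 6;  out=∅∪out(6)=∅
  fail(8) 'dac': from fail(7)=1 chase 'c': 1 ⇒ 17;  out={1}∪out(17)={1}
  fail(11) 'cdd': from fail(10)=6 chase 'd': 6→0 ⇒ 6;  out=∅∪out(6)=∅
  fail(15) 'bca': from fail(14)=9 chase 'a': 9 ⇒ 19;  out=∅∪out(19)=∅
  fail(18) 'aca': from fail(17)=9 chase 'a': 9 ⇒ 19;  out={5}∪out(19)={5}
  fail(20) 'cad': from fail(19)=1 chase 'd': 1→0 ⇒ 6;  out={6}∪out(6)={6}
  fail(4) 'aadc': from fail(3)=6 chase 'c': 6→0 ⇒ 9;  out=∅∪out(9)=∅
  fail(12) 'cddc': from fail(11)=6 chase 'c': 6→0 ⇒ 9;  out={2}∪out(9)={2}
  fail(16) 'bcad': from fail(15)=19 chase 'd': 19 ⇒ 20;  out={4}∪out(20)={4,6}
  fail(5) 'aadcb': from fail(4)=9 chase 'b': 9→0 ⇒ 13;  out={0}∪out(13)={0}

Scan:
pos 0 'a': at 1
pos 1 'd': at 6 ·f
pos 2 'a': at 7
pos 3 'a': at 2 ·f
pos 4 'd': at 3
pos 5 'c': at 4
pos 6 'b': at 5  → match P0@[2:6]
pos 7 'd': at 6 ·f
pos 8 'd': at 6 ·f
pos 9 'b': at 13 ·f
pos 10 'c': at 14
pos 11 'a': at 15
pos 12 'd': at 16  → match P4@[9:12],P6@[10:12]
pos 13 'c': at 9 ·f
pos 14 'd': at 10  → match P3@[13:14]
pos 15 'd': at 11
pos 16 'c': at 12  → match P2@[13:16]
pos 17 'd': at 10 ·f  → match P3@[16:17]
pos 18 'c': at 9 ·f
pos 19 'd': at 10  → match P3@[18:19]
pos 20 'd': at 11
pos 21 'b': at 13 ·f
pos 22 'c': at 14
pos 23 'a': at 15
pos 24 'd': at 16  → match P4@[21:24],P6@[22:24]
pos 25 'b': at 13 ·f
pos 26 'd': at 6 ·f
pos 27 'a': at 7
pos 28 'a': at 2 ·f
pos 29 'd': at 3
pos 30 'c': at 4
pos 31 'b': at 5  → match P0@[27:31]
pos 32 'b': at 13 ·f
pos 33 'a': at 1 ·f
pos 34 'a': at 2
pos 35 'd': at 3
pos 36 'c': at 4
pos 37 'b': at 5  → match P0@[33:37]
pos 38 'd': at 6 ·f
pos 39 'b': at 13 ·f
pos 40 'd': at 6 ·f
pos 41 'd': at 6 ·f
pos 42 'a': at 7
pos 43 'a': at 2 ·f
pos 44 'd': at 3
pos 45 'c': at 4
pos 46 'b': at 5  → match P0@[42:46]
pos 47 'c': at 14 ·f
pos 48 'd': at 10 ·f  → match P3@[47:48]
pos 49 'a': at 7 ·f
pos 50 'c': at 8  → match P1@[48:50]
pos 51 'a': at 18 ·f  → match P5@[49:51]
pos 52 'a': at 2 ·f
pos 53 'd': at 3
pos 54 'c': at 4
pos 55 'b': at 5  → match P0@[51:55]
pos 56 'a': at 1 ·f
pos 57 'a': at 2
pos 58 'd': at 3
pos 59 'c': at 4
pos 60 'b': at 5  → match P0@[56:60]
pos 61 'c': at 14 ·f
pos 62 'd': at 10 ·f  → match P3@[61:62]
pos 63 'c': at 9 ·f
pos 64 'd': at 10  → match P3@[63:64]
pos 65 'b': at 13 ·f
pos 66 'd': at 6 ·f
pos 67 'c': at 9 ·f
pos 68 'a': at 19

Matches: [[6,0],[12,4],[12,6],[14,3],[16,2],[17,3],[19,3],[24,4],[24,6],[31,0],[37,0],[46,0],[48,3],[50,1],[51,5],[55,0],[60,0],[62,3],[64,3]]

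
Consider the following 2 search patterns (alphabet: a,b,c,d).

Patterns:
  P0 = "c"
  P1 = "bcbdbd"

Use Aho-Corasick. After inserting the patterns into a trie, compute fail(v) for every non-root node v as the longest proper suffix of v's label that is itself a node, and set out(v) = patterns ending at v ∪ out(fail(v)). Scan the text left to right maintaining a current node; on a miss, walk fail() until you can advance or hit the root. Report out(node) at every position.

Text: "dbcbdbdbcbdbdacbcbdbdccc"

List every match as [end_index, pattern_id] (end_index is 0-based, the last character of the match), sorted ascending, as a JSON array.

Construct AC machine:
Trie nodes:
  n0 'ε': b→2 c→1
  n1 'c': ·  [P0 ends]
  n2 'b': c→3
  n3 'bc': b→4
  n4 'bcb': d→5
  n5 'bcbd': b→6
  n6 'bcbdb': d→7
  n7 'bcbdbd': ·  [P1 ends]

Failure links (BFS by depth):
  n1('c'): parent n0 fail=0; on 'c' 0 → fail=0;  out {0}∪∅={0}
  n2('b'): parent n0 fail=0; on 'b' 0 → fail=0;  out ∅∪∅=∅
  n3('bc'): parent n2 fail=0; on 'c' 0 → fail=1;  out ∅∪{0}={0}
  n4('bcb'): parent n3 fail=1; on 'b' 1→0 → fail=2;  out ∅∪∅=∅
  n5('bcbd'): parent n4 fail=2; on 'd' 2→0 → fail=0;  out ∅∪∅=∅
  n6('bcbdb'): parent n5 fail=0; on 'b' 0 → fail=2;  out ∅∪∅=∅
  n7('bcbdbd'): parent n6 fail=2; on 'd' 2→0 → fail=0;  out {1}∪∅={1}

Scan:
pos 0 'd': at 0
pos 1 'b': at 2
pos 2 'c': at 3  → match P0@[2:2]
pos 3 'b': at 4
pos 4 'd': at 5
pos 5 'b': at 6
pos 6 'd': at 7  → match P1@[1:6]
pos 7 'b': at 2 (fail-walked)
pos 8 'c': at 3  → match P0@[8:8]
pos 9 'b': at 4
pos 10 'd': at 5
pos 11 'b': at 6
pos 12 'd': at 7  → match P1@[7:12]
pos 13 'a': at 0 (fail-walked)
pos 14 'c': at 1  → match P0@[14:14]
pos 15 'b': at 2 (fail-walked)
pos 16 'c': at 3  → match P0@[16:16]
pos 17 'b': at 4
pos 18 'd': at 5
pos 19 'b': at 6
pos 20 'd': at 7  → match P1@[15:20]
pos 21 'c': at 1 (fail-walked)  → match P0@[21:21]
pos 22 'c': at 1 (fail-walked)  → match P0@[22:22]
pos 23 'c': at 1 (fail-walked)  → match P0@[23:23]

All matches (sorted): [[2,0],[6,1],[8,0],[12,1],[14,0],[16,0],[20,1],[21,0],[22,0],[23,0]]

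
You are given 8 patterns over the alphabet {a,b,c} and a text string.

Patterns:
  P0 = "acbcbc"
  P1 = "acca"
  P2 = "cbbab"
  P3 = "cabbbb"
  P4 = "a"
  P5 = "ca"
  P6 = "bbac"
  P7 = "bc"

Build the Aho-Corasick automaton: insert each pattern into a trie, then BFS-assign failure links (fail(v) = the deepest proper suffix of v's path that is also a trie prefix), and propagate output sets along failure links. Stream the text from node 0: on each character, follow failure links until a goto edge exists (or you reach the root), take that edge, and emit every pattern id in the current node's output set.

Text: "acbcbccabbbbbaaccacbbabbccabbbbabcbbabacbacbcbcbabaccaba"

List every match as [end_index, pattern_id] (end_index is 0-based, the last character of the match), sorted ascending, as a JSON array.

Build:
Trie (insert patterns):
  0='ε' goto a→1 b→19 c→9
  1='a' goto c→2  ←P4
  2='ac' goto b→3 c→7
  3='acb' goto c→4
  4='acbc' goto b→5
  5='acbcb' goto c→6
  6='acbcbc' goto ·  ←P0
  7='acc' goto a→8
  8='acca' goto ·  ←P1
  9='c' goto a→14 b→10
  10='cb' goto b→11
  11='cbb' goto a→12
  12='cbba' goto b→13
  13='cbbab' goto ·  ←P2
  14='ca' goto b→15  ←P5
  15='cab' goto b→16
  16='cabb' goto b→17
  17='cabbb' goto b→18
  18='cabbbb' goto ·  ←P3
  19='b' goto b→20 c→23
  20='bb' goto a→21
  21='bba' goto c→22
  22='bbac' goto ·  ←P6
  23='bc' goto ·  ←P7

BFS fail/out derivation:
  n1('a'): parent n0 fail=0; on 'a' 0 → fail=0;  out {4}∪∅={4}
  n9('c'): parent n0 fail=0; on 'c' 0 → fail=0;  out ∅∪∅=∅
  n19('b'): parent n0 fail=0; on 'b' 0 → fail=0;  out ∅∪∅=∅
  n2('ac'): parent n1 fail=0; on 'c' 0 → fail=9;  out ∅∪∅=∅
  n10('cb'): parent n9 fail=0; on 'b' 0 → fail=19;  out ∅∪∅=∅
  n14('ca'): parent n9 fail=0; on 'a' 0 → fail=1;  out {5}∪{4}={4,5}
  n20('bb'): parent n19 fail=0; on 'b' 0 → fail=19;  out ∅∪∅=∅
  n23('bc'): parent n19 fail=0; on 'c' 0 → fail=9;  out {7}∪∅={7}
  n3('acb'): parent n2 fail=9; on 'b' 9 → fail=10;  out ∅∪∅=∅
  n7('acc'): parent n2 fail=9; on 'c' 9→0 → fail=9;  out ∅∪∅=∅
  n11('cbb'): parent n10 fail=19; on 'b' 19 → fail=20;  out ∅∪∅=∅
  n15('cab'): parent n14 fail=1; on 'b' 1→0 → fail=19;  out ∅∪∅=∅
  n21('bba'): parent n20 fail=19; on 'a' 19→0 → fail=1;  out ∅∪{4}={4}
  n4('acbc'): parent n3 fail=10; on 'c' 10→19 → fail=23;  out ∅∪{7}={7}
  n8('acca'): parent n7 fail=9; on 'a' 9 → fail=14;  out {1}∪{4,5}={1,4,5}
  n12('cbba'): parent n11 fail=20; on 'a' 20 → fail=21;  out ∅∪{4}={4}
  n16('cabb'): parent n15 fail=19; on 'b' 19 → fail=20;  out ∅∪∅=∅
  n22('bbac'): parent n21 fail=1; on 'c' 1 → fail=2;  out {6}∪∅={6}
  n5('acbcb'): parent n4 fail=23; on 'b' 23→9 → fail=10;  out ∅∪∅=∅
  n13('cbbab'): parent n12 fail=21; on 'b' 21→1→0 → fail=19;  out {2}∪∅={2}
  n17('cabbb'): parent n16 fail=20; on 'b' 20→19 → fail=20;  out ∅∪∅=∅
  n6('acbcbc'): parent n5 fail=10; on 'c' 10→19 → fail=23;  out {0}∪{7}={0,7}
  n18('cabbbb'): parent n17 fail=20; on 'b' 20→19 → fail=20;  out {3}∪∅={3}

Run:
i=0 'a': node 0→1  → match P4@[0:0]
i=1 'c': node 1→2
i=2 'b': node 2→3
i=3 'c': node 3→4  → match P7@[2:3]
i=4 'b': node 4→5
i=5 'c': node 5→6  → match P0@[0:5],P7@[4:5]
i=6 'c': node 6→9 (fail-walked)
i=7 'a': node 9→14  → match P4@[7:7],P5@[6:7]
i=8 'b': node 14→15
i=9 'b': node 15→16
i=10 'b': node 16→17
i=11 'b': node 17→18  → match P3@[6:11]
i=12 'b': node 18→20 (fail-walked)
i=13 'a': node 20→21  → match P4@[13:13]
i=14 'a': node 21→1 (fail-walked)  → match P4@[14:14]
i=15 'c': node 1→2
i=16 'c': node 2→7
i=17 'a': node 7→8  → match P1@[14:17],P4@[17:17],P5@[16:17]
i=18 'c': node 8→2 (fail-walked)
i=19 'b': node 2→3
i=20 'b': node 3→11 (fail-walked)
i=21 'a': node 11→12  → match P4@[21:21]
i=22 'b': node 12→13  → match P2@[18:22]
i=23 'b': node 13→20 (fail-walked)
i=24 'c': node 20→23 (fail-walked)  → match P7@[23:24]
i=25 'c': node 23→9 (fail-walked)
i=26 'a': node 9→14  → match P4@[26:26],P5@[25:26]
i=27 'b': node 14→15
i=28 'b': node 15→16
i=29 'b': node 16→17
i=30 'b': node 17→18  → match P3@[25:30]
i=31 'a': node 18→21 (fail-walked)  → match P4@[31:31]
i=32 'b': node 21→19 (fail-walked)
i=33 'c': node 19→23  → match P7@[32:33]
i=34 'b': node 23→10 (fail-walked)
i=35 'b': node 10→11
i=36 'a': node 11→12  → match P4@[36:36]
i=37 'b': node 12→13  → match P2@[33:37]
i=38 'a': node 13→1 (fail-walked)  → match P4@[38:38]
i=39 'c': node 1→2
i=40 'b': node 2→3
i=41 'a': node 3→1 (fail-walked)  → match P4@[41:41]
i=42 'c': node 1→2
i=43 'b': node 2→3
i=44 'c': node 3→4  → match P7@[43:44]
i=45 'b': node 4→5
i=46 'c': node 5→6  → match P0@[41:46],P7@[45:46]
i=47 'b': node 6→10 (fail-walked)
i=48 'a': node 10→1 (fail-walked)  → match P4@[48:48]
i=49 'b': node 1→19 (fail-walked)
i=50 'a': node 19→1 (fail-walked)  → match P4@[50:50]
i=51 'c': node 1→2
i=52 'c': node 2→7
i=53 'a': node 7→8  → match P1@[50:53],P4@[53:53],P5@[52:53]
i=54 'b': node 8→15 (fail-walked)
i=55 'a': node 15→1 (fail-walked)  → match P4@[55:55]

Result: [[0,4],[3,7],[5,0],[5,7],[7,4],[7,5],[11,3],[13,4],[14,4],[17,1],[17,4],[17,5],[21,4],[22,2],[24,7],[26,4],[26,5],[30,3],[31,4],[33,7],[36,4],[37,2],[38,4],[41,4],[44,7],[46,0],[46,7],[48,4],[50,4],[53,1],[53,4],[53,5],[55,4]]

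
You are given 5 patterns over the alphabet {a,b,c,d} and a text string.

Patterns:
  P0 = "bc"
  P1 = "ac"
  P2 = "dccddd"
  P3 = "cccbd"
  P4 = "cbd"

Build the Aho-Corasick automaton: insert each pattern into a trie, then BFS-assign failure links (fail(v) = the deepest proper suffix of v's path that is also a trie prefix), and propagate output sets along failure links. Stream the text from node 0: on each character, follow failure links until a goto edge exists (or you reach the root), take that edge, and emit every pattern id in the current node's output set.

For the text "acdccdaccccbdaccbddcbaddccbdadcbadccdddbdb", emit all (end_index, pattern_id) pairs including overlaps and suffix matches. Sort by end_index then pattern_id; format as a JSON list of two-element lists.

Build automaton:
Trie (insert patterns):
  n0 'ε': a→3 b→1 c→11 d→5
  n1 'b': c→2
  n2 'bc': ·  [P0 ends]
  n3 'a': c→4
  n4 'ac': ·  [P1 ends]
  n5 'd': c→6
  n6 'dc': c→7
  n7 'dcc': d→8
  n8 'dccd': d→9
  n9 'dccdd': d→10
  n10 'dccddd': ·  [P2 ends]
  n11 'c': b→16 c→12
  n12 'cc': c→13
  n13 'ccc': b→14
  n14 'cccb': d→15
  n15 'cccbd': ·  [P3 ends]
  n16 'cb': d→17
  n17 'cbd': ·  [P4 ends]

BFS fail/out derivation:
  n1('b'): parent n0 fail=0; on 'b' 0 → fail=0;  out ∅∪∅=∅
  n3('a'): parent n0 fail=0; on 'a' 0 → fail=0;  out ∅∪∅=∅
  n5('d'): parent n0 fail=0; on 'd' 0 → fail=0;  out ∅∪∅=∅
  n11('c'): parent n0 fail=0; on 'c' 0 → fail=0;  out ∅∪∅=∅
  n2('bc'): parent n1 fail=0; on 'c' 0 → fail=11;  out {0}∪∅={0}
  n4('ac'): parent n3 fail=0; on 'c' 0 → fail=11;  out {1}∪∅={1}
  n6('dc'): parent n5 fail=0; on 'c' 0 → fail=11;  out ∅∪∅=∅
  n12('cc'): parent n11 fail=0; on 'c' 0 → fail=11;  out ∅∪∅=∅
  n16('cb'): parent n11 fail=0; on 'b' 0 → fail=1;  out ∅∪∅=∅
  n7('dcc'): parent n6 fail=11; on 'c' 11 → fail=12;  out ∅∪∅=∅
  n13('ccc'): parent n12 fail=11; on 'c' 11 → fail=12;  out ∅∪∅=∅
  n17('cbd'): parent n16 fail=1; on 'd' 1→0 → fail=5;  out {4}∪∅={4}
  n8('dccd'): parent n7 fail=12; on 'd' 12→11→0 → fail=5;  out ∅∪∅=∅
  n14('cccb'): parent n13 fail=12; on 'b' 12→11 → fail=16;  out ∅∪∅=∅
  n9('dccdd'): parent n8 fail=5; on 'd' 5→0 → fail=5;  out ∅∪∅=∅
  n15('cccbd'): parent n14 fail=16; on 'd' 16 → fail=17;  out {3}∪{4}={3,4}
  n10('dccddd'): parent n9 fail=5; on 'd' 5→0 → fail=5;  out {2}∪∅={2}

Run:
i=0 'a': node 0→3
i=1 'c': node 3→4  → match P1@[0:1]
i=2 'd': node 4→5 ·f
i=3 'c': node 5→6
i=4 'c': node 6→7
i=5 'd': node 7→8
i=6 'a': node 8→3 ·f
i=7 'c': node 3→4  → match P1@[6:7]
i=8 'c': node 4→12 ·f
i=9 'c': node 12→13
i=10 'c': node 13→13 ·f
i=11 'b': node 13→14
i=12 'd': node 14→15  → match P3@[8:12],P4@[10:12]
i=13 'a': node 15→3 ·f
i=14 'c': node 3→4  → match P1@[13:14]
i=15 'c': node 4→12 ·f
i=16 'b': node 12→16 ·f
i=17 'd': node 16→17  → match P4@[15:17]
i=18 'd': node 17→5 ·f
i=19 'c': node 5→6
i=20 'b': node 6→16 ·f
i=21 'a': node 16→3 ·f
i=22 'd': node 3→5 ·f
i=23 'd': node 5→5 ·f
i=24 'c': node 5→6
i=25 'c': node 6→7
i=26 'b': node 7→16 ·f
i=27 'd': node 16→17  → match P4@[25:27]
i=28 'a': node 17→3 ·f
i=29 'd': node 3→5 ·f
i=30 'c': node 5→6
i=31 'b': node 6→16 ·f
i=32 'a': node 16→3 ·f
i=33 'd': node 3→5 ·f
i=34 'c': node 5→6
i=35 'c': node 6→7
i=36 'd': node 7→8
i=37 'd': node 8→9
i=38 'd': node 9→10  → match P2@[33:38]
i=39 'b': node 10→1 ·f
i=40 'd': node 1→5 ·f
i=41 'b': node 5→1 ·f

Matches: [[1,1],[7,1],[12,3],[12,4],[14,1],[17,4],[27,4],[38,2]]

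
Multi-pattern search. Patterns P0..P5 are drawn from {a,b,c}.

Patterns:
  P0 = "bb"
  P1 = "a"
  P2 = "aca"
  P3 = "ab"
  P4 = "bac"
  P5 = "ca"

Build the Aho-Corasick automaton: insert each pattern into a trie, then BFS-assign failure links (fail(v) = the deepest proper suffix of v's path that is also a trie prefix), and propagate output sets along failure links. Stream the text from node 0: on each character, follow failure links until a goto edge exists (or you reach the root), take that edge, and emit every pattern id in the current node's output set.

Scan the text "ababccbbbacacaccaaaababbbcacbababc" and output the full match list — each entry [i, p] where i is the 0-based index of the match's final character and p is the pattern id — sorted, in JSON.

Construct AC machine:
Trie (insert patterns):
  n0 'ε': a→3 b→1 c→9
  n1 'b': a→7 b→2
  n2 'bb': ·  ←P0
  n3 'a': b→6 c→4  ←P1
  n4 'ac': a→5
  n5 'aca': ·  ←P2
  n6 'ab': ·  ←P3
  n7 'ba': c→8
  n8 'bac': ·  ←P4
  n9 'c': a→10
  n10 'ca': ·  ←P5

Failure links (BFS by depth):
  n1('b'): parent n0 fail=0; on 'b' 0 → fail=0;  out ∅∪∅=∅
  n3('a'): parent n0 fail=0; on 'a' 0 → fail=0;  out {1}∪∅={1}
  n9('c'): parent n0 fail=0; on 'c' 0 → fail=0;  out ∅∪∅=∅
  n2('bb'): parent n1 fail=0; on 'b' 0 → fail=1;  out {0}∪∅={0}
  n4('ac'): parent n3 fail=0; on 'c' 0 → fail=9;  out ∅∪∅=∅
  n6('ab'): parent n3 fail=0; on 'b' 0 → fail=1;  out {3}∪∅={3}
  n7('ba'): parent n1 fail=0; on 'a' 0 → fail=3;  out ∅∪{1}={1}
  n10('ca'): parent n9 fail=0; on 'a' 0 → fail=3;  out {5}∪{1}={1,5}
  n5('aca'): parent n4 fail=9; on 'a' 9 → fail=10;  out {2}∪{1,5}={1,2,5}
  n8('bac'): parent n7 fail=3; on 'c' 3 → fail=4;  out {4}∪∅={4}

Scan:
i=0 'a': node 0→3  ** P1@[0:0]
i=1 'b': node 3→6  ** P3@[0:1]
i=2 'a': node 6→7 ·f  ** P1@[2:2]
i=3 'b': node 7→6 ·f  ** P3@[2:3]
i=4 'c': node 6→9 ·f
i=5 'c': node 9→9 ·f
i=6 'b': node 9→1 ·f
i=7 'b': node 1→2  ** P0@[6:7]
i=8 'b': node 2→2 ·f  ** P0@[7:8]
i=9 'a': node 2→7 ·f  ** P1@[9:9]
i=10 'c': node 7→8  ** P4@[8:10]
i=11 'a': node 8→5 ·f  ** P1@[11:11],P2@[9:11],P5@[10:11]
i=12 'c': node 5→4 ·f
i=13 'a': node 4→5  ** P1@[13:13],P2@[11:13],P5@[12:13]
i=14 'c': node 5→4 ·f
i=15 'c': node 4→9 ·f
i=16 'a': node 9→10  ** P1@[16:16],P5@[15:16]
i=17 'a': node 10→3 ·f  ** P1@[17:17]
i=18 'a': node 3→3 ·f  ** P1@[18:18]
i=19 'a': node 3→3 ·f  ** P1@[19:19]
i=20 'b': node 3→6  ** P3@[19:20]
i=21 'a': node 6→7 ·f  ** P1@[21:21]
i=22 'b': node 7→6 ·f  ** P3@[21:22]
i=23 'b': node 6→2 ·f  ** P0@[22:23]
i=24 'b': node 2→2 ·f  ** P0@[23:24]
i=25 'c': node 2→9 ·f
i=26 'a': node 9→10  ** P1@[26:26],P5@[25:26]
i=27 'c': node 10→4 ·f
i=28 'b': node 4→1 ·f
i=29 'a': node 1→7  ** P1@[29:29]
i=30 'b': node 7→6 ·f  ** P3@[29:30]
i=31 'a': node 6→7 ·f  ** P1@[31:31]
i=32 'b': node 7→6 ·f  ** P3@[31:32]
i=33 'c': node 6→9 ·f

All matches (sorted): [[0,1],[1,3],[2,1],[3,3],[7,0],[8,0],[9,1],[10,4],[11,1],[11,2],[11,5],[13,1],[13,2],[13,5],[16,1],[16,5],[17,1],[18,1],[19,1],[20,3],[21,1],[22,3],[23,0],[24,0],[26,1],[26,5],[29,1],[30,3],[31,1],[32,3]]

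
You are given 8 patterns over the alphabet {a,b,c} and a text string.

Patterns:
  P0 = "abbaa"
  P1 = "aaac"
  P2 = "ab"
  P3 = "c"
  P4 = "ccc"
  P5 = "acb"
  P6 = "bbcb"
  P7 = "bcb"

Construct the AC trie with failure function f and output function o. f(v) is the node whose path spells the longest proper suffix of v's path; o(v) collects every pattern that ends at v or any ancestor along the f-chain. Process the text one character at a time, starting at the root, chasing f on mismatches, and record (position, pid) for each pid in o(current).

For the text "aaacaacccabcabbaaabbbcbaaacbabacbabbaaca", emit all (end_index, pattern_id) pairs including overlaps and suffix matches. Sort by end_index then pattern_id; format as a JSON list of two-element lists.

Construct AC machine:
Trie (insert patterns):
  n0 'ε': a→1 b→14 c→9
  n1 'a': a→6 b→2 c→12
  n2 'ab': b→3  [P2 ends]
  n3 'abb': a→4
  n4 'abba': a→5
  n5 'abbaa': ·  [P0 ends]
  n6 'aa': a→7
  n7 'aaa': c→8
  n8 'aaac': ·  [P1 ends]
  n9 'c': c→10  [P3 ends]
  n10 'cc': c→11
  n11 'ccc': ·  [P4 ends]
  n12 'ac': b→13
  n13 'acb': ·  [P5 ends]
  n14 'b': b→15 c→18
  n15 'bb': c→16
  n16 'bbc': b→17
  n17 'bbcb': ·  [P6 ends]
  n18 'bc': b→19
  n19 'bcb': ·  [P7 ends]

Failure links (BFS by depth):
  fail(1) 'a': from fail(0)=0 chase 'a': 0 ⇒ 0;  out=∅∪out(0)=∅
  fail(9) 'c': from fail(0)=0 chase 'c': 0 ⇒ 0;  out={3}∪out(0)={3}
  fail(14) 'b': from fail(0)=0 chase 'b': 0 ⇒ 0;  out=∅∪out(0)=∅
  fail(2) 'ab': from fail(1)=0 chase 'b': 0 ⇒ 14;  out={2}∪out(14)={2}
  fail(6) 'aa': from fail(1)=0 chase 'a': 0 ⇒ 1;  out=∅∪out(1)=∅
  fail(10) 'cc': from fail(9)=0 chase 'c': 0 ⇒ 9;  out=∅∪out(9)={3}
  fail(12) 'ac': from fail(1)=0 chase 'c': 0 ⇒ 9;  out=∅∪out(9)={3}
  fail(15) 'bb': from fail(14)=0 chase 'b': 0 ⇒ 14;  out=∅∪out(14)=∅
  fail(18) 'bc': from fail(14)=0 chase 'c': 0 ⇒ 9;  out=∅∪out(9)={3}
  fail(3) 'abb': from fail(2)=14 chase 'b': 14 ⇒ 15;  out=∅∪out(15)=∅
  fail(7) 'aaa': from fail(6)=1 chase 'a': 1 ⇒ 6;  out=∅∪out(6)=∅
  fail(11) 'ccc': from fail(10)=9 chase 'c': 9 ⇒ 10;  out={4}∪out(10)={3,4}
  fail(13) 'acb': from fail(12)=9 chase 'b': 9→0 ⇒ 14;  out={5}∪out(14)={5}
  fail(16) 'bbc': from fail(15)=14 chase 'c': 14 ⇒ 18;  out=∅∪out(18)={3}
  fail(19) 'bcb': from fail(18)=9 chase 'b': 9→0 ⇒ 14;  out={7}∪out(14)={7}
  fail(4) 'abba': from fail(3)=15 chase 'a': 15→14→0 ⇒ 1;  out=∅∪out(1)=∅
  fail(8) 'aaac': from fail(7)=6 chase 'c': 6→1 ⇒ 12;  out={1}∪out(12)={1,3}
  fail(17) 'bbcb': from fail(16)=18 chase 'b': 18 ⇒ 19;  out={6}∪out(19)={6,7}
  fail(5) 'abbaa': from fail(4)=1 chase 'a': 1 ⇒ 6;  out={0}∪out(6)={0}

Text stream:
i=0 'a': node 0→1
i=1 'a': node 1→6
i=2 'a': node 6→7
i=3 'c': node 7→8  → match P1@[0:3],P3@[3:3]
i=4 'a': node 8→1 (via fail)
i=5 'a': node 1→6
i=6 'c': node 6→12 (via fail)  → match P3@[6:6]
i=7 'c': node 12→10 (via fail)  → match P3@[7:7]
i=8 'c': node 10→11  → match P3@[8:8],P4@[6:8]
i=9 'a': node 11→1 (via fail)
i=10 'b': node 1→2  → match P2@[9:10]
i=11 'c': node 2→18 (via fail)  → match P3@[11:11]
i=12 'a': node 18→1 (via fail)
i=13 'b': node 1→2  → match P2@[12:13]
i=14 'b': node 2→3
i=15 'a': node 3→4
i=16 'a': node 4→5  → match P0@[12:16]
i=17 'a': node 5→7 (via fail)
i=18 'b': node 7→2 (via fail)  → match P2@[17:18]
i=19 'b': node 2→3
i=20 'b': node 3→15 (via fail)
i=21 'c': node 15→16  → match P3@[21:21]
i=22 'b': node 16→17  → match P6@[19:22],P7@[20:22]
i=23 'a': node 17→1 (via fail)
i=24 'a': node 1→6
i=25 'a': node 6→7
i=26 'c': node 7→8  → match P1@[23:26],P3@[26:26]
i=27 'b': node 8→13 (via fail)  → match P5@[25:27]
i=28 'a': node 13→1 (via fail)
i=29 'b': node 1→2  → match P2@[28:29]
i=30 'a': node 2→1 (via fail)
i=31 'c': node 1→12  → match P3@[31:31]
i=32 'b': node 12→13  → match P5@[30:32]
i=33 'a': node 13→1 (via fail)
i=34 'b': node 1→2  → match P2@[33:34]
i=35 'b': node 2→3
i=36 'a': node 3→4
i=37 'a': node 4→5  → match P0@[33:37]
i=38 'c': node 5→12 (via fail)  → match P3@[38:38]
i=39 'a': node 12→1 (via fail)

All matches (sorted): [[3,1],[3,3],[6,3],[7,3],[8,3],[8,4],[10,2],[11,3],[13,2],[16,0],[18,2],[21,3],[22,6],[22,7],[26,1],[26,3],[27,5],[29,2],[31,3],[32,5],[34,2],[37,0],[38,3]]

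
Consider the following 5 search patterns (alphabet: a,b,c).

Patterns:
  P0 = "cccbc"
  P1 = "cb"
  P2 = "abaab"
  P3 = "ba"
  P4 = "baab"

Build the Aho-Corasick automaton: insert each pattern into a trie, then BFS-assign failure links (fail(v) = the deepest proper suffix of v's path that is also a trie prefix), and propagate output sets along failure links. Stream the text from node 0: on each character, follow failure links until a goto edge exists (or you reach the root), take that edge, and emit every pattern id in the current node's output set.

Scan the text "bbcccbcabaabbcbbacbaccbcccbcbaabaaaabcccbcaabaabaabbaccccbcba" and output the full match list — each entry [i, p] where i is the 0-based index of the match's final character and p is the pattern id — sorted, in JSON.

Build automaton:
Trie nodes:
  0='ε' goto a→7 b→12 c→1
  1='c' goto b→6 c→2
  2='cc' goto c→3
  3='ccc' goto b→4
  4='cccb' goto c→5
  5='cccbc' goto ·  [P0 ends]
  6='cb' goto ·  [P1 ends]
  7='a' goto b→8
  8='ab' goto a→9
  9='aba' goto a→10
  10='abaa' goto b→11
  11='abaab' goto ·  [P2 ends]
  12='b' goto a→13
  13='ba' goto a→14  [P3 ends]
  14='baa' goto b→15
  15='baab' goto ·  [P4 ends]

Failure links (BFS by depth):
  n1('c'): parent n0 fail=0; on 'c' 0 → fail=0;  out ∅∪∅=∅
  n7('a'): parent n0 fail=0; on 'a' 0 → fail=0;  out ∅∪∅=∅
  n12('b'): parent n0 fail=0; on 'b' 0 → fail=0;  out ∅∪∅=∅
  n2('cc'): parent n1 fail=0; on 'c' 0 → fail=1;  out ∅∪∅=∅
  n6('cb'): parent n1 fail=0; on 'b' 0 → fail=12;  out {1}∪∅={1}
  n8('ab'): parent n7 fail=0; on 'b' 0 → fail=12;  out ∅∪∅=∅
  n13('ba'): parent n12 fail=0; on 'a' 0 → fail=7;  out {3}∪∅={3}
  n3('ccc'): parent n2 fail=1; on 'c' 1 → fail=2;  out ∅∪∅=∅
  n9('aba'): parent n8 fail=12; on 'a' 12 → fail=13;  out ∅∪{3}={3}
  n14('baa'): parent n13 fail=7; on 'a' 7→0 → fail=7;  out ∅∪∅=∅
  n4('cccb'): parent n3 fail=2; on 'b' 2→1 → fail=6;  out ∅∪{1}={1}
  n10('abaa'): parent n9 fail=13; on 'a' 13 → fail=14;  out ∅∪∅=∅
  n15('baab'): parent n14 fail=7; on 'b' 7 → fail=8;  out {4}∪∅={4}
  n5('cccbc'): parent n4 fail=6; on 'c' 6→12→0 → fail=1;  out {0}∪∅={0}
  n11('abaab'): parent n10 fail=14; on 'b' 14 → fail=15;  out {2}∪{4}={2,4}

Text stream:
pos 0 'b': at 12
pos 1 'b': at 12 (fail-walked)
pos 2 'c': at 1 (fail-walked)
pos 3 'c': at 2
pos 4 'c': at 3
pos 5 'b': at 4  ** P1@[4:5]
pos 6 'c': at 5  ** P0@[2:6]
pos 7 'a': at 7 (fail-walked)
pos 8 'b': at 8
pos 9 'a': at 9  ** P3@[8:9]
pos 10 'a': at 10
pos 11 'b': at 11  ** P2@[7:11],P4@[8:11]
pos 12 'b': at 12 (fail-walked)
pos 13 'c': at 1 (fail-walked)
pos 14 'b': at 6  ** P1@[13:14]
pos 15 'b': at 12 (fail-walked)
pos 16 'a': at 13  ** P3@[15:16]
pos 17 'c': at 1 (fail-walked)
pos 18 'b': at 6  ** P1@[17:18]
pos 19 'a': at 13 (fail-walked)  ** P3@[18:19]
pos 20 'c': at 1 (fail-walked)
pos 21 'c': at 2
pos 22 'b': at 6 (fail-walked)  ** P1@[21:22]
pos 23 'c': at 1 (fail-walked)
pos 24 'c': at 2
pos 25 'c': at 3
pos 26 'b': at 4  ** P1@[25:26]
pos 27 'c': at 5  ** P0@[23:27]
pos 28 'b': at 6 (fail-walked)  ** P1@[27:28]
pos 29 'a': at 13 (fail-walked)  ** P3@[28:29]
pos 30 'a': at 14
pos 31 'b': at 15  ** P4@[28:31]
pos 32 'a': at 9 (fail-walked)  ** P3@[31:32]
pos 33 'a': at 10
pos 34 'a': at 7 (fail-walked)
pos 35 'a': at 7 (fail-walked)
pos 36 'b': at 8
pos 37 'c': at 1 (fail-walked)
pos 38 'c': at 2
pos 39 'c': at 3
pos 40 'b': at 4  ** P1@[39:40]
pos 41 'c': at 5  ** P0@[37:41]
pos 42 'a': at 7 (fail-walked)
pos 43 'a': at 7 (fail-walked)
pos 44 'b': at 8
pos 45 'a': at 9  ** P3@[44:45]
pos 46 'a': at 10
pos 47 'b': at 11  ** P2@[43:47],P4@[44:47]
pos 48 'a': at 9 (fail-walked)  ** P3@[47:48]
pos 49 'a': at 10
pos 50 'b': at 11  ** P2@[46:50],P4@[47:50]
pos 51 'b': at 12 (fail-walked)
pos 52 'a': at 13  ** P3@[51:52]
pos 53 'c': at 1 (fail-walked)
pos 54 'c': at 2
pos 55 'c': at 3
pos 56 'c': at 3 (fail-walked)
pos 57 'b': at 4  ** P1@[56:57]
pos 58 'c': at 5  ** P0@[54:58]
pos 59 'b': at 6 (fail-walked)  ** P1@[58:59]
pos 60 'a': at 13 (fail-walked)  ** P3@[59:60]

All matches (sorted): [[5,1],[6,0],[9,3],[11,2],[11,4],[14,1],[16,3],[18,1],[19,3],[22,1],[26,1],[27,0],[28,1],[29,3],[31,4],[32,3],[40,1],[41,0],[45,3],[47,2],[47,4],[48,3],[50,2],[50,4],[52,3],[57,1],[58,0],[59,1],[60,3]]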